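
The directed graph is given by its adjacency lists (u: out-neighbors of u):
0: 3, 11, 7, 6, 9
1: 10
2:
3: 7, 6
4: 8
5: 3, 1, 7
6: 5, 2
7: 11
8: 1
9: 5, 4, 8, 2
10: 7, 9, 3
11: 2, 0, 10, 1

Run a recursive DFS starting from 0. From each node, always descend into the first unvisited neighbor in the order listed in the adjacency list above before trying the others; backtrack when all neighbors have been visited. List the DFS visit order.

0 → 3 → 7 → 11 → 2 → 10 → 9 → 5 → 1 → 4 → 8 → 6

Visit 0
0 → 3
3 → 7
7 → 11
11 → 2
11 → 10
10 → 9
9 → 5
5 → 1
9 → 4
4 → 8
3 → 6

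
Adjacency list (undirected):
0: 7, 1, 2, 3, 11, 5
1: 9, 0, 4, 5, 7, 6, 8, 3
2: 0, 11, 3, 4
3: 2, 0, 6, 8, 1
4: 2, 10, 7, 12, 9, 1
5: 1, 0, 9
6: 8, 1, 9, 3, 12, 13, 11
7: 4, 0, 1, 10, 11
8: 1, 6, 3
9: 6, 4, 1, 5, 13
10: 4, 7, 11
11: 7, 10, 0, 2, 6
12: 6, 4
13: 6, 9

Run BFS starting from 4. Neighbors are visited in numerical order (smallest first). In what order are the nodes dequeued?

Visit 4; enqueue 1, 2, 7, 9, 10, 12 → queue [1, 2, 7, 9, 10, 12]
Visit 1; enqueue 0, 3, 5, 6, 8 → queue [2, 7, 9, 10, 12, 0, 3, 5, 6, 8]
Visit 2; enqueue 11 → queue [7, 9, 10, 12, 0, 3, 5, 6, 8, 11]
Visit 7 → queue [9, 10, 12, 0, 3, 5, 6, 8, 11]
Visit 9; enqueue 13 → queue [10, 12, 0, 3, 5, 6, 8, 11, 13]
Visit 10 → queue [12, 0, 3, 5, 6, 8, 11, 13]
Visit 12 → queue [0, 3, 5, 6, 8, 11, 13]
Visit 0 → queue [3, 5, 6, 8, 11, 13]
Visit 3 → queue [5, 6, 8, 11, 13]
Visit 5 → queue [6, 8, 11, 13]
Visit 6 → queue [8, 11, 13]
Visit 8 → queue [11, 13]
Visit 11 → queue [13]
Visit 13 → queue []

4, 1, 2, 7, 9, 10, 12, 0, 3, 5, 6, 8, 11, 13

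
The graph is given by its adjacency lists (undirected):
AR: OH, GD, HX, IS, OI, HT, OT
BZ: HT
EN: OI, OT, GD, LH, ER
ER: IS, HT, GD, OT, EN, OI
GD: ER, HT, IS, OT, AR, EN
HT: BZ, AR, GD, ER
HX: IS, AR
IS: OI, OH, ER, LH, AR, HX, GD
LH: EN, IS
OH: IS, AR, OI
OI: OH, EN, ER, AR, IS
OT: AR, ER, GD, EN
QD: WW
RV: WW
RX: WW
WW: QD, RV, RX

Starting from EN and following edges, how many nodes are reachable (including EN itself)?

BFS from EN visits: EN, OI, OT, GD, LH, ER, OH, AR, IS, HT, HX, BZ
Reachable nodes: 12 of 16 total.

12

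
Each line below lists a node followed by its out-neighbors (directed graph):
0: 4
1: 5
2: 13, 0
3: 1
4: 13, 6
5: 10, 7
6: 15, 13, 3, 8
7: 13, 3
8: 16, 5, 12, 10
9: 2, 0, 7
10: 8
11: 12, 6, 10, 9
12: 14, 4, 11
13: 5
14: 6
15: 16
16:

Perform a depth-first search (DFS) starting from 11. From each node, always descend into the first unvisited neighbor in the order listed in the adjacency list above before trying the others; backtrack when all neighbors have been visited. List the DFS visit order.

11 → 12 → 14 → 6 → 15 → 16 → 13 → 5 → 10 → 8 → 7 → 3 → 1 → 4 → 9 → 2 → 0

Visit 11
11 → 12
12 → 14
14 → 6
6 → 15
15 → 16
6 → 13
13 → 5
5 → 10
10 → 8
5 → 7
7 → 3
3 → 1
12 → 4
11 → 9
9 → 2
2 → 0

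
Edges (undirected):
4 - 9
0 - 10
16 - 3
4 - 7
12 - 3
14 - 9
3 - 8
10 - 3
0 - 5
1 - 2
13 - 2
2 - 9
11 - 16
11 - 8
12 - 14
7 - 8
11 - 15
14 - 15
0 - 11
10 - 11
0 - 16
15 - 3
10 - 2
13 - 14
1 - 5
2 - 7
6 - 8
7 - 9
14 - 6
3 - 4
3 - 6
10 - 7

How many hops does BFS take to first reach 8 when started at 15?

Level 0: 15
Level 1: 3, 11, 14
Level 2: 0, 4, 6, 8, 9, 10, 12, 13, 16
Level 3: 2, 5, 7
Level 4: 1
8 first appears at level 2.

2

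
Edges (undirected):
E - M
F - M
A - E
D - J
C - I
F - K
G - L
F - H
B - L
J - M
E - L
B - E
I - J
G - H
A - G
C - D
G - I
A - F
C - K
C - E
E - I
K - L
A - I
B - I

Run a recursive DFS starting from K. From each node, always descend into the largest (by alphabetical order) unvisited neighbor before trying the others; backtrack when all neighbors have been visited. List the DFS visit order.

Visit K
K → L
L → G
G → I
I → J
J → M
M → F
F → H
F → A
A → E
E → C
C → D
E → B

K → L → G → I → J → M → F → H → A → E → C → D → B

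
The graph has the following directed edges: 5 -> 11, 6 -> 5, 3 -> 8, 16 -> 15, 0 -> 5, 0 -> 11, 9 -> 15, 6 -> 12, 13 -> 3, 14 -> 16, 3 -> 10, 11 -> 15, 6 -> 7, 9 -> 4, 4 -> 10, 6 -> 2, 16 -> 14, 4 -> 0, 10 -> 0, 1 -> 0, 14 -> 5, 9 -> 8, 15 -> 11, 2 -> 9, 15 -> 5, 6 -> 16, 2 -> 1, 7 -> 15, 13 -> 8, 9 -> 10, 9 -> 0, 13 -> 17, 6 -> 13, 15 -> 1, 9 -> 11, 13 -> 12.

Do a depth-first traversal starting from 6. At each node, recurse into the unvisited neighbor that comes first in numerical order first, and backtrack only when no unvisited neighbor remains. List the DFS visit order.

6 -> 2 -> 1 -> 0 -> 5 -> 11 -> 15 -> 9 -> 4 -> 10 -> 8 -> 7 -> 12 -> 13 -> 3 -> 17 -> 16 -> 14

Visit 6
6 → 2
2 → 1
1 → 0
0 → 5
5 → 11
11 → 15
2 → 9
9 → 4
4 → 10
9 → 8
6 → 7
6 → 12
6 → 13
13 → 3
13 → 17
6 → 16
16 → 14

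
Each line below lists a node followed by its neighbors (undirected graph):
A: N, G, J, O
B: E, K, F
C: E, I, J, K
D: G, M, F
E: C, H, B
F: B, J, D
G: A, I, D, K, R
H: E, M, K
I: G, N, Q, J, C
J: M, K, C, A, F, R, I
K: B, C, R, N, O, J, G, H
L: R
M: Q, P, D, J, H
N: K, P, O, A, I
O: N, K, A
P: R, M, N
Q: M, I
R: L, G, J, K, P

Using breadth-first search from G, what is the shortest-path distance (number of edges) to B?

Level 0: G
Level 1: A, D, I, K, R
Level 2: B, C, F, H, J, L, M, N, O, P, Q
Level 3: E
B first appears at level 2.

2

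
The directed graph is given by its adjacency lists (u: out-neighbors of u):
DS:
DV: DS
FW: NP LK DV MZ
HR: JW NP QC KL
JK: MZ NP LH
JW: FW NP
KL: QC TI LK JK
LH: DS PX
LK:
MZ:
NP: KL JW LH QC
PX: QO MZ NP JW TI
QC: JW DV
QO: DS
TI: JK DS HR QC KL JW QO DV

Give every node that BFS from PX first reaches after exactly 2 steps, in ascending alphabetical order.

DS, DV, FW, HR, JK, KL, LH, QC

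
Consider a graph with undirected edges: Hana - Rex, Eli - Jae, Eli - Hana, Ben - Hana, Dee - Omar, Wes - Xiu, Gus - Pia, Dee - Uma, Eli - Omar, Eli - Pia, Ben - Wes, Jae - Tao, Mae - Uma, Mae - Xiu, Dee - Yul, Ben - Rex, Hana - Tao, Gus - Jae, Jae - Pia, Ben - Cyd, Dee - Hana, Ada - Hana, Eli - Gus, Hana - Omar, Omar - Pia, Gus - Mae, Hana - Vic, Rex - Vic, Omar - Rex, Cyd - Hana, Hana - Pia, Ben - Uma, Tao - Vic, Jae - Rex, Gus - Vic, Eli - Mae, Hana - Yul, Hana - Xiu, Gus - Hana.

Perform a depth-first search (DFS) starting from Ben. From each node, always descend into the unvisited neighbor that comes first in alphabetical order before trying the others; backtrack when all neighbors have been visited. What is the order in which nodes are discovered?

Ben -> Cyd -> Hana -> Ada -> Dee -> Omar -> Eli -> Gus -> Jae -> Pia -> Rex -> Vic -> Tao -> Mae -> Uma -> Xiu -> Wes -> Yul

Visit Ben
Ben → Cyd
Cyd → Hana
Hana → Ada
Hana → Dee
Dee → Omar
Omar → Eli
Eli → Gus
Gus → Jae
Jae → Pia
Jae → Rex
Rex → Vic
Vic → Tao
Gus → Mae
Mae → Uma
Mae → Xiu
Xiu → Wes
Dee → Yul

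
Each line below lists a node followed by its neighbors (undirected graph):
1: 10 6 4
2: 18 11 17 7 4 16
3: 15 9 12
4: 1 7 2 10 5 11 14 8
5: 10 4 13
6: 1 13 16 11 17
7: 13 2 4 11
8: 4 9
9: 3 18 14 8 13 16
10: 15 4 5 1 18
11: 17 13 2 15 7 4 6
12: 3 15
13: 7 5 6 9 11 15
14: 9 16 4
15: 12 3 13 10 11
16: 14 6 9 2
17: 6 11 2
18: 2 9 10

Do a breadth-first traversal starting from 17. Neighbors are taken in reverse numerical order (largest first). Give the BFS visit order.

17, 11, 6, 2, 15, 13, 7, 4, 16, 1, 18, 12, 10, 3, 9, 5, 14, 8

Visit 17; enqueue 11, 6, 2 → queue [11, 6, 2]
Visit 11; enqueue 15, 13, 7, 4 → queue [6, 2, 15, 13, 7, 4]
Visit 6; enqueue 16, 1 → queue [2, 15, 13, 7, 4, 16, 1]
Visit 2; enqueue 18 → queue [15, 13, 7, 4, 16, 1, 18]
Visit 15; enqueue 12, 10, 3 → queue [13, 7, 4, 16, 1, 18, 12, 10, 3]
Visit 13; enqueue 9, 5 → queue [7, 4, 16, 1, 18, 12, 10, 3, 9, 5]
Visit 7 → queue [4, 16, 1, 18, 12, 10, 3, 9, 5]
Visit 4; enqueue 14, 8 → queue [16, 1, 18, 12, 10, 3, 9, 5, 14, 8]
Visit 16 → queue [1, 18, 12, 10, 3, 9, 5, 14, 8]
Visit 1 → queue [18, 12, 10, 3, 9, 5, 14, 8]
Visit 18 → queue [12, 10, 3, 9, 5, 14, 8]
Visit 12 → queue [10, 3, 9, 5, 14, 8]
Visit 10 → queue [3, 9, 5, 14, 8]
Visit 3 → queue [9, 5, 14, 8]
Visit 9 → queue [5, 14, 8]
Visit 5 → queue [14, 8]
Visit 14 → queue [8]
Visit 8 → queue []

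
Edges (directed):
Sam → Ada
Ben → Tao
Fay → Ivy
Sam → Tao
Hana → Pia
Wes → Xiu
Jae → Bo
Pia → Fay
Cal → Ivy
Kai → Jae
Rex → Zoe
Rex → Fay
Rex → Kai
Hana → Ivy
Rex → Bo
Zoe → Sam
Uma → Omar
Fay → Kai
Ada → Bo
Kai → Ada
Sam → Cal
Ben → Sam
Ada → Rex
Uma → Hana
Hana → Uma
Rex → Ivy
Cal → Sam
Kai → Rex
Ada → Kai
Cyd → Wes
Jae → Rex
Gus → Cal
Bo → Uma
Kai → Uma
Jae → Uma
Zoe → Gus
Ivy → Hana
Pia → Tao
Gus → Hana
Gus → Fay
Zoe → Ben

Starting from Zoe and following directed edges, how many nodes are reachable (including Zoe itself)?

17

BFS from Zoe visits: Zoe, Sam, Gus, Ben, Tao, Cal, Ada, Hana, Fay, Ivy, Rex, Kai, Bo, Uma, Pia, Jae, Omar
Reachable nodes: 17 of 20 total.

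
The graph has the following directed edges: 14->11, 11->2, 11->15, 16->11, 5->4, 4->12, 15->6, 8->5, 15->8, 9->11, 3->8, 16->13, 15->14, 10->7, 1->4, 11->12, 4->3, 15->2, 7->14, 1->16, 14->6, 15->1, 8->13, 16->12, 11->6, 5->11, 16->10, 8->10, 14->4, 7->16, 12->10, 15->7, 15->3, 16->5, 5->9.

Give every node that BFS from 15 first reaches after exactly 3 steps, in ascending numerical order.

9, 12

Level 0: 15
Level 1: 1, 2, 3, 6, 7, 8, 14
Level 2: 4, 5, 10, 11, 13, 16
Level 3: 9, 12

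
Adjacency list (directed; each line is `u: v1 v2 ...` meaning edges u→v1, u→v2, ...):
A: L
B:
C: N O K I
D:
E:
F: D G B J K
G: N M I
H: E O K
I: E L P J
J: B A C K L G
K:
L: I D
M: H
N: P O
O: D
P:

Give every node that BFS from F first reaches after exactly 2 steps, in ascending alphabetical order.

Level 0: F
Level 1: B, D, G, J, K
Level 2: A, C, I, L, M, N
Level 3: E, H, O, P

A, C, I, L, M, N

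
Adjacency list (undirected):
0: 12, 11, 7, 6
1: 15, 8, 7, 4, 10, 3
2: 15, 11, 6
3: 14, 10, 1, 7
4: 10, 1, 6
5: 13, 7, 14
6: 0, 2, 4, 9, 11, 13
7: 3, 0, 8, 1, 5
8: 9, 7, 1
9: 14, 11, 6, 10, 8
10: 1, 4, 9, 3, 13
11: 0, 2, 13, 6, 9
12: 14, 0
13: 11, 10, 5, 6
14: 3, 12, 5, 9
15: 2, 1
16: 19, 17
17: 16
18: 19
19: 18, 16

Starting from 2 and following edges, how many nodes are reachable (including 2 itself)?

BFS from 2 visits: 2, 15, 11, 6, 1, 13, 9, 0, 4, 10, 8, 7, 3, 5, 14, 12
Reachable nodes: 16 of 20 total.

16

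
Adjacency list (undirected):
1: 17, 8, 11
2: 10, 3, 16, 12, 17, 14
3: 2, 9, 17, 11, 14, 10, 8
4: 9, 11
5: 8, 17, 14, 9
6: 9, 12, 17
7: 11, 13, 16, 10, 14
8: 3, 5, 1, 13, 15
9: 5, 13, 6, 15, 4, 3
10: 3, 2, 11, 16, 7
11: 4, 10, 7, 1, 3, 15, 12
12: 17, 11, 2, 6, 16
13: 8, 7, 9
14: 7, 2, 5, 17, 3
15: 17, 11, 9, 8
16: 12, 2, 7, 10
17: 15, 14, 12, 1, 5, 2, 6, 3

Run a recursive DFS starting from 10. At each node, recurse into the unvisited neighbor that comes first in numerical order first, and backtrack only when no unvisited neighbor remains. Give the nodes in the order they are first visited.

10, 2, 3, 8, 1, 11, 4, 9, 5, 14, 7, 13, 16, 12, 6, 17, 15

Visit 10
10 → 2
2 → 3
3 → 8
8 → 1
1 → 11
11 → 4
4 → 9
9 → 5
5 → 14
14 → 7
7 → 13
7 → 16
16 → 12
12 → 6
6 → 17
17 → 15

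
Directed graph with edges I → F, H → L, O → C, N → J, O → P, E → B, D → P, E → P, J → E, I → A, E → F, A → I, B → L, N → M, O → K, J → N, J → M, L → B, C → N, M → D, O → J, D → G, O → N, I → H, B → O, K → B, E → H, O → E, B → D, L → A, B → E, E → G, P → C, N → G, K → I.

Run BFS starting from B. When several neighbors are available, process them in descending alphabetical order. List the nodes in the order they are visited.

Visit B; enqueue O, L, E, D → queue [O, L, E, D]
Visit O; enqueue P, N, K, J, C → queue [L, E, D, P, N, K, J, C]
Visit L; enqueue A → queue [E, D, P, N, K, J, C, A]
Visit E; enqueue H, G, F → queue [D, P, N, K, J, C, A, H, G, F]
Visit D → queue [P, N, K, J, C, A, H, G, F]
Visit P → queue [N, K, J, C, A, H, G, F]
Visit N; enqueue M → queue [K, J, C, A, H, G, F, M]
Visit K; enqueue I → queue [J, C, A, H, G, F, M, I]
Visit J → queue [C, A, H, G, F, M, I]
Visit C → queue [A, H, G, F, M, I]
Visit A → queue [H, G, F, M, I]
Visit H → queue [G, F, M, I]
Visit G → queue [F, M, I]
Visit F → queue [M, I]
Visit M → queue [I]
Visit I → queue []

B → O → L → E → D → P → N → K → J → C → A → H → G → F → M → I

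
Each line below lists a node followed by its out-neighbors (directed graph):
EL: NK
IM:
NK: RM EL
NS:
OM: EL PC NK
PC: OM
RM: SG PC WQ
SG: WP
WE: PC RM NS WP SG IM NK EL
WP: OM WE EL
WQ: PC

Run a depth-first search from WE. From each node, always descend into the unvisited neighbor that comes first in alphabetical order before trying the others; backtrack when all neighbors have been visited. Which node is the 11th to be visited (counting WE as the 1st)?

NS

Visit WE
WE → EL
EL → NK
NK → RM
RM → PC
PC → OM
RM → SG
SG → WP
RM → WQ
WE → IM
WE → NS

Visit order: WE, EL, NK, RM, PC, OM, SG, WP, WQ, IM, NS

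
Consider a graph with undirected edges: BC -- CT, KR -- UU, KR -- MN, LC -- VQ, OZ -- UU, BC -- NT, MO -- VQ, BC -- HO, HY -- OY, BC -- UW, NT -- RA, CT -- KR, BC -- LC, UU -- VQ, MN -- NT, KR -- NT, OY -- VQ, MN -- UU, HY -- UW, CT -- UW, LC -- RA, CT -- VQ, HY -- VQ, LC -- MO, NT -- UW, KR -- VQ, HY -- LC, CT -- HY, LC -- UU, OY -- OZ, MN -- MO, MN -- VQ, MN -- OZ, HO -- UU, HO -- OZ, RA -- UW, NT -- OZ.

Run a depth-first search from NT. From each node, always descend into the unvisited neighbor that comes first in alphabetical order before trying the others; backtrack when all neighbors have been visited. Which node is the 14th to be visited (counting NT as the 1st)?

RA

Visit NT
NT → BC
BC → CT
CT → HY
HY → LC
LC → MO
MO → MN
MN → KR
KR → UU
UU → HO
HO → OZ
OZ → OY
OY → VQ
LC → RA
RA → UW

Visit order: NT, BC, CT, HY, LC, MO, MN, KR, UU, HO, OZ, OY, VQ, RA, UW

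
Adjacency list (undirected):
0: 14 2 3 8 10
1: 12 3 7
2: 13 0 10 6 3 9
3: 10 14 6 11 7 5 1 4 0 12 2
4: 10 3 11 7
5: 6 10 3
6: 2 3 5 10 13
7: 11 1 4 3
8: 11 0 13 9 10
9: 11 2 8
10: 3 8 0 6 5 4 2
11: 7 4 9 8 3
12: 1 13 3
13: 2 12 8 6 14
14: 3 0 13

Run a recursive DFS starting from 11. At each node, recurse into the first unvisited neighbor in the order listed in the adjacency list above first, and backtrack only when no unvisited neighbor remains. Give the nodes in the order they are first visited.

11, 7, 1, 12, 13, 2, 0, 14, 3, 10, 8, 9, 6, 5, 4

Visit 11
11 → 7
7 → 1
1 → 12
12 → 13
13 → 2
2 → 0
0 → 14
14 → 3
3 → 10
10 → 8
8 → 9
10 → 6
6 → 5
10 → 4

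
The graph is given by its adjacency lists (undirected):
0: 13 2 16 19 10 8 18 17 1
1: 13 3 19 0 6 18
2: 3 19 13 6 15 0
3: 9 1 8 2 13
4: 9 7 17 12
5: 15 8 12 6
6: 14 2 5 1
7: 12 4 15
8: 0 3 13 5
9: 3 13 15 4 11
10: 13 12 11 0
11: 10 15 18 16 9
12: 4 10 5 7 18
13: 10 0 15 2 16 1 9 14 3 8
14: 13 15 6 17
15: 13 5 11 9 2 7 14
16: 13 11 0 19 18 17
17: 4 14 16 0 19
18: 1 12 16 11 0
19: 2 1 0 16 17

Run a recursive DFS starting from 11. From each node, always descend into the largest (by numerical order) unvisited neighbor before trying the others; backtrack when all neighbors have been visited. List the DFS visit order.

11 → 18 → 16 → 19 → 17 → 14 → 15 → 13 → 10 → 12 → 7 → 4 → 9 → 3 → 8 → 5 → 6 → 2 → 0 → 1

Visit 11
11 → 18
18 → 16
16 → 19
19 → 17
17 → 14
14 → 15
15 → 13
13 → 10
10 → 12
12 → 7
7 → 4
4 → 9
9 → 3
3 → 8
8 → 5
5 → 6
6 → 2
2 → 0
0 → 1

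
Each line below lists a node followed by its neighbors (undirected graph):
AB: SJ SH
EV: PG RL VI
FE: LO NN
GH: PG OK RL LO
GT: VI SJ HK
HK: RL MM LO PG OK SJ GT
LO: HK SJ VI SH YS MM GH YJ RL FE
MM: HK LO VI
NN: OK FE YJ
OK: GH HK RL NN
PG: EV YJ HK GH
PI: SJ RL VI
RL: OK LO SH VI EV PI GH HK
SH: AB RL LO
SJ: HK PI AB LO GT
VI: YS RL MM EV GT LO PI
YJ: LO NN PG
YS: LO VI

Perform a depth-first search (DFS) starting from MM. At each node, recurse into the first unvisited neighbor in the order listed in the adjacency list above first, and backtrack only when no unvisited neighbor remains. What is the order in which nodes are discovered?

MM, HK, RL, OK, GH, PG, EV, VI, YS, LO, SJ, PI, AB, SH, GT, YJ, NN, FE

Visit MM
MM → HK
HK → RL
RL → OK
OK → GH
GH → PG
PG → EV
EV → VI
VI → YS
YS → LO
LO → SJ
SJ → PI
SJ → AB
AB → SH
SJ → GT
LO → YJ
YJ → NN
NN → FE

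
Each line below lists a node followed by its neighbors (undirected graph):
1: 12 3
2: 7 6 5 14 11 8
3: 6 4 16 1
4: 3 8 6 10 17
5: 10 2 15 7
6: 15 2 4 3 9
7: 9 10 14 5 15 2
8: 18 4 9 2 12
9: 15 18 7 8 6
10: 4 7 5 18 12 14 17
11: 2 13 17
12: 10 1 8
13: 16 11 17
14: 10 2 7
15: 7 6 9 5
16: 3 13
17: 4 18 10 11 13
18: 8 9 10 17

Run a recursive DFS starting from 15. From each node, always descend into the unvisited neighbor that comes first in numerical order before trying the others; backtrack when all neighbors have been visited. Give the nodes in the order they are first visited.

15, 5, 2, 6, 3, 1, 12, 8, 4, 10, 7, 9, 18, 17, 11, 13, 16, 14

Visit 15
15 → 5
5 → 2
2 → 6
6 → 3
3 → 1
1 → 12
12 → 8
8 → 4
4 → 10
10 → 7
7 → 9
9 → 18
18 → 17
17 → 11
11 → 13
13 → 16
7 → 14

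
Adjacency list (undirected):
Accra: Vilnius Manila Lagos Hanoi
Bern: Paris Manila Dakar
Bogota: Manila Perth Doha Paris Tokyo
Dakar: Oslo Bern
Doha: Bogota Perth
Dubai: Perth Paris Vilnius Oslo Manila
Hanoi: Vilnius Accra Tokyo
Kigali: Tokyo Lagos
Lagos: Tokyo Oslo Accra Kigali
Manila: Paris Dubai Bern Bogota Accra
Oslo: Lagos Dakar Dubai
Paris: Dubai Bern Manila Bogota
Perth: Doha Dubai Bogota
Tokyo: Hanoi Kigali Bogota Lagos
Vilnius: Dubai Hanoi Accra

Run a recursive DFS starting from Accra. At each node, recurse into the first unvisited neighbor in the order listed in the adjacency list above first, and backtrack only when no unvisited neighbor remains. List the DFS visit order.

Accra Vilnius Dubai Perth Doha Bogota Manila Paris Bern Dakar Oslo Lagos Tokyo Hanoi Kigali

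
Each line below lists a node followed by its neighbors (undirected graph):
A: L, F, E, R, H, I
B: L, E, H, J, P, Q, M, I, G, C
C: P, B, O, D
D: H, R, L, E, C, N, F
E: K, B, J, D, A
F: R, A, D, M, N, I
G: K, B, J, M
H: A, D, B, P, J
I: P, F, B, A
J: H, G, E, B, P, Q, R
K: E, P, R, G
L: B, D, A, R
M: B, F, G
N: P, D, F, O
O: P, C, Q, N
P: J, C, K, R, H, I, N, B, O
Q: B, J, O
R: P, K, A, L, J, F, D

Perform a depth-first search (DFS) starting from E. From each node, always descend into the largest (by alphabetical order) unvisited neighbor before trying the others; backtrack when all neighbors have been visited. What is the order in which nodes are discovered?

Visit E
E → K
K → R
R → P
P → O
O → Q
Q → J
J → H
H → D
D → N
N → F
F → M
M → G
G → B
B → L
L → A
A → I
B → C

E → K → R → P → O → Q → J → H → D → N → F → M → G → B → L → A → I → C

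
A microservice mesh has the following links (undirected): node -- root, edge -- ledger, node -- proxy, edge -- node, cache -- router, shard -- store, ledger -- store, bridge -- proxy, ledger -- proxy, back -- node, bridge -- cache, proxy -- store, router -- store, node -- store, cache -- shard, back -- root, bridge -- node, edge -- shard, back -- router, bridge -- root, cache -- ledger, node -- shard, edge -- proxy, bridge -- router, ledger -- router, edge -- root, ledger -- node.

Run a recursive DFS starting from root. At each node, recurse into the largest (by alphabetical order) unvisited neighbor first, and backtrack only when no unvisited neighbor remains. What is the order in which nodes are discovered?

Visit root
root → node
node → store
store → shard
shard → edge
edge → proxy
proxy → ledger
ledger → router
router → cache
cache → bridge
router → back

root → node → store → shard → edge → proxy → ledger → router → cache → bridge → back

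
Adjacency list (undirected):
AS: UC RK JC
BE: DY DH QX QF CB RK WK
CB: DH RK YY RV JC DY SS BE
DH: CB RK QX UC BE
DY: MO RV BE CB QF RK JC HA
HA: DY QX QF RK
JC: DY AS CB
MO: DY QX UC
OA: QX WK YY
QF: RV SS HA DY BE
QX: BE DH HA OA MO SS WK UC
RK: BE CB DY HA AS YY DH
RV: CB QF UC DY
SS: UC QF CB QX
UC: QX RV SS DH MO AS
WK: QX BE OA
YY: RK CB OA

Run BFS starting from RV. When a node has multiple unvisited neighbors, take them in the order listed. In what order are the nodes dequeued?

Visit RV; enqueue CB, QF, UC, DY → queue [CB, QF, UC, DY]
Visit CB; enqueue DH, RK, YY, JC, SS, BE → queue [QF, UC, DY, DH, RK, YY, JC, SS, BE]
Visit QF; enqueue HA → queue [UC, DY, DH, RK, YY, JC, SS, BE, HA]
Visit UC; enqueue QX, MO, AS → queue [DY, DH, RK, YY, JC, SS, BE, HA, QX, MO, AS]
Visit DY → queue [DH, RK, YY, JC, SS, BE, HA, QX, MO, AS]
Visit DH → queue [RK, YY, JC, SS, BE, HA, QX, MO, AS]
Visit RK → queue [YY, JC, SS, BE, HA, QX, MO, AS]
Visit YY; enqueue OA → queue [JC, SS, BE, HA, QX, MO, AS, OA]
Visit JC → queue [SS, BE, HA, QX, MO, AS, OA]
Visit SS → queue [BE, HA, QX, MO, AS, OA]
Visit BE; enqueue WK → queue [HA, QX, MO, AS, OA, WK]
Visit HA → queue [QX, MO, AS, OA, WK]
Visit QX → queue [MO, AS, OA, WK]
Visit MO → queue [AS, OA, WK]
Visit AS → queue [OA, WK]
Visit OA → queue [WK]
Visit WK → queue []

RV CB QF UC DY DH RK YY JC SS BE HA QX MO AS OA WK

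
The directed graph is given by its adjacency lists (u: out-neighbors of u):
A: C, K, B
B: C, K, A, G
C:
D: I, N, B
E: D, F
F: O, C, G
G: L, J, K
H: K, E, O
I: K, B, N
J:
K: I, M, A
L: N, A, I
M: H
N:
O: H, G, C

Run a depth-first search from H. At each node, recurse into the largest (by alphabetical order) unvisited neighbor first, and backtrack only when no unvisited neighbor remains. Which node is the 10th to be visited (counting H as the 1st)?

Visit H
H → O
O → G
G → L
L → N
L → I
I → K
K → M
K → A
A → C
A → B
G → J
H → E
E → F
E → D

Visit order: H, O, G, L, N, I, K, M, A, C, B, J, E, F, D

C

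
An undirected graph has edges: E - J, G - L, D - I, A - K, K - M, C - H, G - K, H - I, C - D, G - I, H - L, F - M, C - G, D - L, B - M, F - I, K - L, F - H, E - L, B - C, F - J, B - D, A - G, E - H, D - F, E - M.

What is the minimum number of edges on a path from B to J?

3

Level 0: B
Level 1: C, D, M
Level 2: E, F, G, H, I, K, L
Level 3: A, J
J first appears at level 3.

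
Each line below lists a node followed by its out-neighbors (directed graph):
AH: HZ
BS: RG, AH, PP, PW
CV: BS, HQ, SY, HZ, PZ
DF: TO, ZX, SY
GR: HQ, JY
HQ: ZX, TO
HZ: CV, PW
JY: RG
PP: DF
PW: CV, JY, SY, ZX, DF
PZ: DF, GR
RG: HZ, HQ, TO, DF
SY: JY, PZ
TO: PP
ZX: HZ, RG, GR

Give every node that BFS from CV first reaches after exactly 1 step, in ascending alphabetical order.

Level 0: CV
Level 1: BS, HQ, HZ, PZ, SY
Level 2: AH, DF, GR, JY, PP, PW, RG, TO, ZX

BS, HQ, HZ, PZ, SY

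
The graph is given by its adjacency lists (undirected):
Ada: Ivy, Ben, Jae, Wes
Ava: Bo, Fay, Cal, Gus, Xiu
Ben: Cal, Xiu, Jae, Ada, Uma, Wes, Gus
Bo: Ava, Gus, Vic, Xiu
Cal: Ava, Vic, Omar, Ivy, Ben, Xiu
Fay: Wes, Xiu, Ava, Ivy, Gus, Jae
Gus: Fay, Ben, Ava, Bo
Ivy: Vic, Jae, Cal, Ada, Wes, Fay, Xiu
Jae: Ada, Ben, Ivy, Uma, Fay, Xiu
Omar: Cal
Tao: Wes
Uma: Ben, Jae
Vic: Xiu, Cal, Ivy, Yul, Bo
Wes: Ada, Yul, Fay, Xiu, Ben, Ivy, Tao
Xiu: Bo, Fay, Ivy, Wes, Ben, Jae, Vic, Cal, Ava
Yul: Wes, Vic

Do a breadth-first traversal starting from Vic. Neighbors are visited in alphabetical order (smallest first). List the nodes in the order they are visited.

Vic → Bo → Cal → Ivy → Xiu → Yul → Ava → Gus → Ben → Omar → Ada → Fay → Jae → Wes → Uma → Tao

Visit Vic; enqueue Bo, Cal, Ivy, Xiu, Yul → queue [Bo, Cal, Ivy, Xiu, Yul]
Visit Bo; enqueue Ava, Gus → queue [Cal, Ivy, Xiu, Yul, Ava, Gus]
Visit Cal; enqueue Ben, Omar → queue [Ivy, Xiu, Yul, Ava, Gus, Ben, Omar]
Visit Ivy; enqueue Ada, Fay, Jae, Wes → queue [Xiu, Yul, Ava, Gus, Ben, Omar, Ada, Fay, Jae, Wes]
Visit Xiu → queue [Yul, Ava, Gus, Ben, Omar, Ada, Fay, Jae, Wes]
Visit Yul → queue [Ava, Gus, Ben, Omar, Ada, Fay, Jae, Wes]
Visit Ava → queue [Gus, Ben, Omar, Ada, Fay, Jae, Wes]
Visit Gus → queue [Ben, Omar, Ada, Fay, Jae, Wes]
Visit Ben; enqueue Uma → queue [Omar, Ada, Fay, Jae, Wes, Uma]
Visit Omar → queue [Ada, Fay, Jae, Wes, Uma]
Visit Ada → queue [Fay, Jae, Wes, Uma]
Visit Fay → queue [Jae, Wes, Uma]
Visit Jae → queue [Wes, Uma]
Visit Wes; enqueue Tao → queue [Uma, Tao]
Visit Uma → queue [Tao]
Visit Tao → queue []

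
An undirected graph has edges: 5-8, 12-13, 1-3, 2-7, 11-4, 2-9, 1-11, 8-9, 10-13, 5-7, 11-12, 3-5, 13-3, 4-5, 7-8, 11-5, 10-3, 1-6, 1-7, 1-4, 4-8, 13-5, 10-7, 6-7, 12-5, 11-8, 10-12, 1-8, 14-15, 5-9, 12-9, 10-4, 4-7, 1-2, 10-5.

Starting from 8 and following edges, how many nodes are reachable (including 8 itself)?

13

BFS from 8 visits: 8, 11, 9, 7, 5, 4, 1, 12, 2, 10, 6, 13, 3
Reachable nodes: 13 of 15 total.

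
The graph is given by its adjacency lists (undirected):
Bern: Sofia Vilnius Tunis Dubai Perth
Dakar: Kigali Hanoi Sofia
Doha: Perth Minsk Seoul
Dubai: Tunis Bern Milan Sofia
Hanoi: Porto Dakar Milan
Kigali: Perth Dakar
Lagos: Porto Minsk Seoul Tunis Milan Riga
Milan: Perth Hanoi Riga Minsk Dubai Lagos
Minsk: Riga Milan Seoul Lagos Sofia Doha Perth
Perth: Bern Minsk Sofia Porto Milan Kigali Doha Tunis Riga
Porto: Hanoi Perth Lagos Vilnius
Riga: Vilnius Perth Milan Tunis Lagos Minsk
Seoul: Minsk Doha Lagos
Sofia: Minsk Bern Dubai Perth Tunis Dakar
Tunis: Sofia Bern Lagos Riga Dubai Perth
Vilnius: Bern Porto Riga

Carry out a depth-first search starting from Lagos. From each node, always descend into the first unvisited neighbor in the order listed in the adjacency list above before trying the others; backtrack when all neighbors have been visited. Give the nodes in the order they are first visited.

Visit Lagos
Lagos → Porto
Porto → Hanoi
Hanoi → Dakar
Dakar → Kigali
Kigali → Perth
Perth → Bern
Bern → Sofia
Sofia → Minsk
Minsk → Riga
Riga → Vilnius
Riga → Milan
Milan → Dubai
Dubai → Tunis
Minsk → Seoul
Seoul → Doha

Lagos, Porto, Hanoi, Dakar, Kigali, Perth, Bern, Sofia, Minsk, Riga, Vilnius, Milan, Dubai, Tunis, Seoul, Doha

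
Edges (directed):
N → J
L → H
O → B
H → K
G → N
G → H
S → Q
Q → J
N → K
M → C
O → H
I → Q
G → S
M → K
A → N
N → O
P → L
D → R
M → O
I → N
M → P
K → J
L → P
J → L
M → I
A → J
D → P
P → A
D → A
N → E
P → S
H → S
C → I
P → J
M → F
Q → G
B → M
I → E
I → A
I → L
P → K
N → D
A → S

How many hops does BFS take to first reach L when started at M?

Level 0: M
Level 1: C, F, I, K, O, P
Level 2: A, B, E, H, J, L, N, Q, S
Level 3: D, G
Level 4: R
L first appears at level 2.

2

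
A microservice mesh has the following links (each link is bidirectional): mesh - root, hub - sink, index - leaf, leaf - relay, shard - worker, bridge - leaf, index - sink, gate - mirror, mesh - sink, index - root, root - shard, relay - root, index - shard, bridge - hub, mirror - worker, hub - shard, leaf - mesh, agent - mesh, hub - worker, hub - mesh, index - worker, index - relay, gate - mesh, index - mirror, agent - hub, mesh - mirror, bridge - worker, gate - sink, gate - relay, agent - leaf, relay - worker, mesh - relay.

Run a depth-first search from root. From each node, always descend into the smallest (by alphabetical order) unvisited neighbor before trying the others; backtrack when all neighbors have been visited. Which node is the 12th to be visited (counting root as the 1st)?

sink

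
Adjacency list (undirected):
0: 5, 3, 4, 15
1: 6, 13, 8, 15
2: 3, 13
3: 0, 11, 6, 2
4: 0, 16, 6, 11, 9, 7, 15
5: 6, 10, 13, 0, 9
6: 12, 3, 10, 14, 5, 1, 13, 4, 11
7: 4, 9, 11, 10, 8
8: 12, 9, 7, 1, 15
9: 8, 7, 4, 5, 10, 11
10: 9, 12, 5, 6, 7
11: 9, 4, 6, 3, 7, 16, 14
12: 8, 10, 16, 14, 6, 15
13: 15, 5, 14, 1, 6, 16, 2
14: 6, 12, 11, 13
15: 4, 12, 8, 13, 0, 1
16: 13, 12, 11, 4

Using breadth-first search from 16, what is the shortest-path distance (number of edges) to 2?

Level 0: 16
Level 1: 4, 11, 12, 13
Level 2: 0, 1, 2, 3, 5, 6, 7, 8, 9, 10, 14, 15
2 first appears at level 2.

2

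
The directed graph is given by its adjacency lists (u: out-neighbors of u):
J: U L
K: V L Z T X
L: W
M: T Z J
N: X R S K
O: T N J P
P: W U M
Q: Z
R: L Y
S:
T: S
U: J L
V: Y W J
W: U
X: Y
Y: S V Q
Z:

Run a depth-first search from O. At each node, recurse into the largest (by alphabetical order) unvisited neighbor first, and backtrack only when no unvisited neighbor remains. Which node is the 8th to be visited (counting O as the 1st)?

J

Visit O
O → T
T → S
O → P
P → W
W → U
U → L
U → J
P → M
M → Z
O → N
N → X
X → Y
Y → V
Y → Q
N → R
N → K

Visit order: O, T, S, P, W, U, L, J, M, Z, N, X, Y, V, Q, R, K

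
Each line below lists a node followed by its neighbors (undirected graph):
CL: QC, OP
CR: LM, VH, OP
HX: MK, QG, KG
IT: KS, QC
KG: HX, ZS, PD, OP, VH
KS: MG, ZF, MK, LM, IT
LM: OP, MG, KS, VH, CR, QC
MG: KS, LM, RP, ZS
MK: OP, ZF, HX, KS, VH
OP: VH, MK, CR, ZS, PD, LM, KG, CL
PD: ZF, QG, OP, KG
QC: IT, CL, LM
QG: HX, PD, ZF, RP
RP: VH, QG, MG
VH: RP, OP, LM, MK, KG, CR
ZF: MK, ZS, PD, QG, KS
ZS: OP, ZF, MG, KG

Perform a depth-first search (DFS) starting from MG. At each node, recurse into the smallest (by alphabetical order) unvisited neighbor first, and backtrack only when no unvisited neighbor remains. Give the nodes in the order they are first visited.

MG -> KS -> IT -> QC -> CL -> OP -> CR -> LM -> VH -> KG -> HX -> MK -> ZF -> PD -> QG -> RP -> ZS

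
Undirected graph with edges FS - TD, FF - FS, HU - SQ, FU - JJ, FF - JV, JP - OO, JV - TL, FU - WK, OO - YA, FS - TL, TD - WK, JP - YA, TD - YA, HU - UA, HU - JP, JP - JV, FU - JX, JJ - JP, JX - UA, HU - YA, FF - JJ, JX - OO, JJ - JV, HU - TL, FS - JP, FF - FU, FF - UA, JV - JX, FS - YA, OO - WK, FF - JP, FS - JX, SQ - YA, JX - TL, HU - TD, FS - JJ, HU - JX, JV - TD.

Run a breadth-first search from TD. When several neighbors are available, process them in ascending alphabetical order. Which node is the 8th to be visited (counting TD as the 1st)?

JJ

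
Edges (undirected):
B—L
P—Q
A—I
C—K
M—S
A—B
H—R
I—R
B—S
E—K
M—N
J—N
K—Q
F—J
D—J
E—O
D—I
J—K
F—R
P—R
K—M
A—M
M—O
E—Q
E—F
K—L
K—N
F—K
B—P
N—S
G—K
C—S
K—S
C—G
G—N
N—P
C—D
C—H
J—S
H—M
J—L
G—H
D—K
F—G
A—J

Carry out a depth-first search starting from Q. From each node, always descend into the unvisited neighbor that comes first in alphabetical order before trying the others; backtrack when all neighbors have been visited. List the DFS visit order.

Q, E, F, G, C, D, I, A, B, L, J, K, M, H, R, P, N, S, O

Visit Q
Q → E
E → F
F → G
G → C
C → D
D → I
I → A
A → B
B → L
L → J
J → K
K → M
M → H
H → R
R → P
P → N
N → S
M → O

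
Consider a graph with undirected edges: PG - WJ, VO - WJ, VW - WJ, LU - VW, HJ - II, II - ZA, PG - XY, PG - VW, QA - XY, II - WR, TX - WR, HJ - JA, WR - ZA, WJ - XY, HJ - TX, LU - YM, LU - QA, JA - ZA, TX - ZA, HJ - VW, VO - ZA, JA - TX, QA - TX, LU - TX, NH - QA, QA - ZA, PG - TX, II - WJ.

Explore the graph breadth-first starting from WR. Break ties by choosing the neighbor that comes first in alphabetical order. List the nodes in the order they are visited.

Visit WR; enqueue II, TX, ZA → queue [II, TX, ZA]
Visit II; enqueue HJ, WJ → queue [TX, ZA, HJ, WJ]
Visit TX; enqueue JA, LU, PG, QA → queue [ZA, HJ, WJ, JA, LU, PG, QA]
Visit ZA; enqueue VO → queue [HJ, WJ, JA, LU, PG, QA, VO]
Visit HJ; enqueue VW → queue [WJ, JA, LU, PG, QA, VO, VW]
Visit WJ; enqueue XY → queue [JA, LU, PG, QA, VO, VW, XY]
Visit JA → queue [LU, PG, QA, VO, VW, XY]
Visit LU; enqueue YM → queue [PG, QA, VO, VW, XY, YM]
Visit PG → queue [QA, VO, VW, XY, YM]
Visit QA; enqueue NH → queue [VO, VW, XY, YM, NH]
Visit VO → queue [VW, XY, YM, NH]
Visit VW → queue [XY, YM, NH]
Visit XY → queue [YM, NH]
Visit YM → queue [NH]
Visit NH → queue []

WR → II → TX → ZA → HJ → WJ → JA → LU → PG → QA → VO → VW → XY → YM → NH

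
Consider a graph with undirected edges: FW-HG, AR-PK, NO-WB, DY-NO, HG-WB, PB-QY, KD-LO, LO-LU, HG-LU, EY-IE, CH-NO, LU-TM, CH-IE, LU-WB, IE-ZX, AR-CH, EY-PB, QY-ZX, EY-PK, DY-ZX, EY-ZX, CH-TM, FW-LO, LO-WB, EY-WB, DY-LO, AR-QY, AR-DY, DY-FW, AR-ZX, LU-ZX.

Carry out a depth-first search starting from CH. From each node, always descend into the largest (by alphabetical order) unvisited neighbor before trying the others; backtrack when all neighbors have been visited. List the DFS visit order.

CH, TM, LU, ZX, QY, PB, EY, WB, NO, DY, LO, KD, FW, HG, AR, PK, IE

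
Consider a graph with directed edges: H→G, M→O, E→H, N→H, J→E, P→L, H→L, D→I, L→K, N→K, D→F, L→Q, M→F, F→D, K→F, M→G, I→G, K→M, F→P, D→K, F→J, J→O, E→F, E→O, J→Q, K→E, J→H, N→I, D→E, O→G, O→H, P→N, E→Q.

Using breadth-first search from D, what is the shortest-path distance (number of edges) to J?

2

Level 0: D
Level 1: E, F, I, K
Level 2: G, H, J, M, O, P, Q
Level 3: L, N
J first appears at level 2.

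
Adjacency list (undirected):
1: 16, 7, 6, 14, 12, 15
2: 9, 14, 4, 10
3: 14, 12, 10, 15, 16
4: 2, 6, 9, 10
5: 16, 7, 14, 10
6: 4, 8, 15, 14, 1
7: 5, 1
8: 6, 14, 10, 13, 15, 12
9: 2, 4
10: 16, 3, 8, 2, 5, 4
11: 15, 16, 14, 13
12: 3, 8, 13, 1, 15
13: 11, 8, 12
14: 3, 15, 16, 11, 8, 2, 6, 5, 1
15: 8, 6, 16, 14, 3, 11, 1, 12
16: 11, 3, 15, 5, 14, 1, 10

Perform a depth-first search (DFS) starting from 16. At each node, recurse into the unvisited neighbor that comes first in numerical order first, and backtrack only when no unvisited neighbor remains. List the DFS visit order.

Visit 16
16 → 1
1 → 6
6 → 4
4 → 2
2 → 9
2 → 10
10 → 3
3 → 12
12 → 8
8 → 13
13 → 11
11 → 14
14 → 5
5 → 7
14 → 15

16, 1, 6, 4, 2, 9, 10, 3, 12, 8, 13, 11, 14, 5, 7, 15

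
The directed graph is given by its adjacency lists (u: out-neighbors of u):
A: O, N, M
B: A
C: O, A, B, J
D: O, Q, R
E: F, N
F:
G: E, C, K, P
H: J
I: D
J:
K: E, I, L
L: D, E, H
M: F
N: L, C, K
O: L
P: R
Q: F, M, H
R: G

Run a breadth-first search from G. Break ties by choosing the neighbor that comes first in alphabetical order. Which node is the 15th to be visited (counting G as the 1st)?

M

Visit G; enqueue C, E, K, P → queue [C, E, K, P]
Visit C; enqueue A, B, J, O → queue [E, K, P, A, B, J, O]
Visit E; enqueue F, N → queue [K, P, A, B, J, O, F, N]
Visit K; enqueue I, L → queue [P, A, B, J, O, F, N, I, L]
Visit P; enqueue R → queue [A, B, J, O, F, N, I, L, R]
Visit A; enqueue M → queue [B, J, O, F, N, I, L, R, M]
Visit B → queue [J, O, F, N, I, L, R, M]
Visit J → queue [O, F, N, I, L, R, M]
Visit O → queue [F, N, I, L, R, M]
Visit F → queue [N, I, L, R, M]
Visit N → queue [I, L, R, M]
Visit I; enqueue D → queue [L, R, M, D]
Visit L; enqueue H → queue [R, M, D, H]
Visit R → queue [M, D, H]
Visit M → queue [D, H]
Visit D; enqueue Q → queue [H, Q]
Visit H → queue [Q]
Visit Q → queue []

Visit order: G, C, E, K, P, A, B, J, O, F, N, I, L, R, M, D, H, Q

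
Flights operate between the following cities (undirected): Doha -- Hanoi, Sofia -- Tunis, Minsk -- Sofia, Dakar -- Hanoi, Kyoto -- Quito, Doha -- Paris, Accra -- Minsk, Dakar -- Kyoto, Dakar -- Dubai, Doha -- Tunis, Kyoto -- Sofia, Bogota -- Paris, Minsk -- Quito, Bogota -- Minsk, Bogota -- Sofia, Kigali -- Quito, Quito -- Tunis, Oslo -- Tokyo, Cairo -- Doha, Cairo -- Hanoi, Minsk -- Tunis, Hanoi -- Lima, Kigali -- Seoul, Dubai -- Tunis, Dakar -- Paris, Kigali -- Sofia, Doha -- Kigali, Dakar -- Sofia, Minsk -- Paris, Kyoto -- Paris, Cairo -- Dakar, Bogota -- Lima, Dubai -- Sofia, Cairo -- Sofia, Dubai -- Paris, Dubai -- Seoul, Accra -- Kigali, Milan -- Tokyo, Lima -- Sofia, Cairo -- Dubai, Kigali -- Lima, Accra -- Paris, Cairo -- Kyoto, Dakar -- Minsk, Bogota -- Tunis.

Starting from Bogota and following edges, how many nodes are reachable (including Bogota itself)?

BFS from Bogota visits: Bogota, Lima, Minsk, Paris, Sofia, Tunis, Hanoi, Kigali, Accra, Dakar, Quito, Doha, Dubai, Kyoto, Cairo, Seoul
Reachable nodes: 16 of 19 total.

16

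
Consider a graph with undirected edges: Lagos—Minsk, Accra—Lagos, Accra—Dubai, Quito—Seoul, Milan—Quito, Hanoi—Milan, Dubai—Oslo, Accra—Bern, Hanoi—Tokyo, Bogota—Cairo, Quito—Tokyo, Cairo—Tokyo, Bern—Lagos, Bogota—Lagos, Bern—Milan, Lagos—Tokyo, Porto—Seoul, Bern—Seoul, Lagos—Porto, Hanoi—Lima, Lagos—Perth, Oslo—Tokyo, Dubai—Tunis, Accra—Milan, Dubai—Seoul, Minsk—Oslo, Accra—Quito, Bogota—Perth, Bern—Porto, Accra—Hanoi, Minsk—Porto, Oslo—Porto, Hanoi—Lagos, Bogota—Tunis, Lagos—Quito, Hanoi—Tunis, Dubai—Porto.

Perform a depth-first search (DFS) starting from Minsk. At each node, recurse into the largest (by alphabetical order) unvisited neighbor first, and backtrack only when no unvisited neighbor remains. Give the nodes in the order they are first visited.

Visit Minsk
Minsk → Porto
Porto → Seoul
Seoul → Quito
Quito → Tokyo
Tokyo → Oslo
Oslo → Dubai
Dubai → Tunis
Tunis → Hanoi
Hanoi → Milan
Milan → Bern
Bern → Lagos
Lagos → Perth
Perth → Bogota
Bogota → Cairo
Lagos → Accra
Hanoi → Lima

Minsk → Porto → Seoul → Quito → Tokyo → Oslo → Dubai → Tunis → Hanoi → Milan → Bern → Lagos → Perth → Bogota → Cairo → Accra → Lima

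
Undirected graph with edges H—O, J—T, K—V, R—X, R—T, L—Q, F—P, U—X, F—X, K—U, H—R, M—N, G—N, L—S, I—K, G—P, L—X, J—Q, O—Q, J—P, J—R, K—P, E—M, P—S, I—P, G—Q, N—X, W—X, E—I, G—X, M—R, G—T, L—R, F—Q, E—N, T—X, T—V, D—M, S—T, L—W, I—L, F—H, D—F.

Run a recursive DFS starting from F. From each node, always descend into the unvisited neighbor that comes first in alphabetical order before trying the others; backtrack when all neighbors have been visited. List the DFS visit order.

F, D, M, E, I, K, P, G, N, X, L, Q, J, R, H, O, T, S, V, W, U

Visit F
F → D
D → M
M → E
E → I
I → K
K → P
P → G
G → N
N → X
X → L
L → Q
Q → J
J → R
R → H
H → O
R → T
T → S
T → V
L → W
X → U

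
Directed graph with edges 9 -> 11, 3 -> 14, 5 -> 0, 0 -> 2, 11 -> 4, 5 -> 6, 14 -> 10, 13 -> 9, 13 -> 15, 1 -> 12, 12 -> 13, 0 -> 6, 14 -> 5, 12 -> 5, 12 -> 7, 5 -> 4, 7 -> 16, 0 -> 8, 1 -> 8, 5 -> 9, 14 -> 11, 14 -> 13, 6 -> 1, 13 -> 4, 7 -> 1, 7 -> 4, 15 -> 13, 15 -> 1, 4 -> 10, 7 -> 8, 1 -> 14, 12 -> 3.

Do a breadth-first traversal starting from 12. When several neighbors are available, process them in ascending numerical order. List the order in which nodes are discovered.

12, 3, 5, 7, 13, 14, 0, 4, 6, 9, 1, 8, 16, 15, 10, 11, 2

Visit 12; enqueue 3, 5, 7, 13 → queue [3, 5, 7, 13]
Visit 3; enqueue 14 → queue [5, 7, 13, 14]
Visit 5; enqueue 0, 4, 6, 9 → queue [7, 13, 14, 0, 4, 6, 9]
Visit 7; enqueue 1, 8, 16 → queue [13, 14, 0, 4, 6, 9, 1, 8, 16]
Visit 13; enqueue 15 → queue [14, 0, 4, 6, 9, 1, 8, 16, 15]
Visit 14; enqueue 10, 11 → queue [0, 4, 6, 9, 1, 8, 16, 15, 10, 11]
Visit 0; enqueue 2 → queue [4, 6, 9, 1, 8, 16, 15, 10, 11, 2]
Visit 4 → queue [6, 9, 1, 8, 16, 15, 10, 11, 2]
Visit 6 → queue [9, 1, 8, 16, 15, 10, 11, 2]
Visit 9 → queue [1, 8, 16, 15, 10, 11, 2]
Visit 1 → queue [8, 16, 15, 10, 11, 2]
Visit 8 → queue [16, 15, 10, 11, 2]
Visit 16 → queue [15, 10, 11, 2]
Visit 15 → queue [10, 11, 2]
Visit 10 → queue [11, 2]
Visit 11 → queue [2]
Visit 2 → queue []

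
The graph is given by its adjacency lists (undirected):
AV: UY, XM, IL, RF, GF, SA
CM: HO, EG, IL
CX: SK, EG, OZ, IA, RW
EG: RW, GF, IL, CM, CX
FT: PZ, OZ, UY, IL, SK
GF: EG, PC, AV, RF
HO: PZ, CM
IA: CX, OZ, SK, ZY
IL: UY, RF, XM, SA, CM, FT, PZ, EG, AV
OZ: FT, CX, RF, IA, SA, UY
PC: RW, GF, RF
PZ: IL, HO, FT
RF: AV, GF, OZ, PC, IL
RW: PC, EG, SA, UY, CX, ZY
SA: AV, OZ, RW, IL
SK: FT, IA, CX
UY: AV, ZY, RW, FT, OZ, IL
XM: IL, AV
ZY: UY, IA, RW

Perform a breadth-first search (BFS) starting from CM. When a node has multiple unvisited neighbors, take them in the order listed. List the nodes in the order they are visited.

Visit CM; enqueue HO, EG, IL → queue [HO, EG, IL]
Visit HO; enqueue PZ → queue [EG, IL, PZ]
Visit EG; enqueue RW, GF, CX → queue [IL, PZ, RW, GF, CX]
Visit IL; enqueue UY, RF, XM, SA, FT, AV → queue [PZ, RW, GF, CX, UY, RF, XM, SA, FT, AV]
Visit PZ → queue [RW, GF, CX, UY, RF, XM, SA, FT, AV]
Visit RW; enqueue PC, ZY → queue [GF, CX, UY, RF, XM, SA, FT, AV, PC, ZY]
Visit GF → queue [CX, UY, RF, XM, SA, FT, AV, PC, ZY]
Visit CX; enqueue SK, OZ, IA → queue [UY, RF, XM, SA, FT, AV, PC, ZY, SK, OZ, IA]
Visit UY → queue [RF, XM, SA, FT, AV, PC, ZY, SK, OZ, IA]
Visit RF → queue [XM, SA, FT, AV, PC, ZY, SK, OZ, IA]
Visit XM → queue [SA, FT, AV, PC, ZY, SK, OZ, IA]
Visit SA → queue [FT, AV, PC, ZY, SK, OZ, IA]
Visit FT → queue [AV, PC, ZY, SK, OZ, IA]
Visit AV → queue [PC, ZY, SK, OZ, IA]
Visit PC → queue [ZY, SK, OZ, IA]
Visit ZY → queue [SK, OZ, IA]
Visit SK → queue [OZ, IA]
Visit OZ → queue [IA]
Visit IA → queue []

CM -> HO -> EG -> IL -> PZ -> RW -> GF -> CX -> UY -> RF -> XM -> SA -> FT -> AV -> PC -> ZY -> SK -> OZ -> IA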